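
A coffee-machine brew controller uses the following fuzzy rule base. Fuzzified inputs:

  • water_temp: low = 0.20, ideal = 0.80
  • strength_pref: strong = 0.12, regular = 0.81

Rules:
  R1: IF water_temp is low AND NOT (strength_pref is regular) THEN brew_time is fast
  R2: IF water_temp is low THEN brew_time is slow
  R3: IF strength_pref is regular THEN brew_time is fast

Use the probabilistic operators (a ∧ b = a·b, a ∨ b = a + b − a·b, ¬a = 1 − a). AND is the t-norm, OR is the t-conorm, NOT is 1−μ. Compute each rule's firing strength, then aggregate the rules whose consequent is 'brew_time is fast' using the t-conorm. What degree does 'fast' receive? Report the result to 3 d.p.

0.817

R1: low=0.20, ¬regular=1−0.81=0.19; AND[a·b] → w = 0.0380
R2: low=0.20 → w = 0.2000
R3: regular=0.81 → w = 0.8100
Rules with consequent 'fast': {R1, R3} → strengths 0.0380, 0.8100
Aggregate via t-conorm [a + b − a·b]: 0.8172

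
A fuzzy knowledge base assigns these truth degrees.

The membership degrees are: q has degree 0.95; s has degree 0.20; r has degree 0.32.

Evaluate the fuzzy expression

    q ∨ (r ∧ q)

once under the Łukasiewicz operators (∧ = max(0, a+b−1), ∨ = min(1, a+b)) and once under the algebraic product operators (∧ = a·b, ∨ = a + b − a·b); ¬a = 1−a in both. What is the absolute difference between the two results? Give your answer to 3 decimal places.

0.035

Under Łukasiewicz:
  r ∧ q = max(0, a+b−1) on (0.32, 0.95) = 0.27
  q ∨ (r ∧ q) = min(1, a+b) on (0.95, 0.27) = 1.00
  → value = 1.0000
Under algebraic product:
  r ∧ q = a·b on (0.3200, 0.9500) = 0.3040
  q ∨ (r ∧ q) = a + b − a·b on (0.9500, 0.3040) = 0.9652
  → value = 0.9652
|1.0000 − 0.9652| = 0.035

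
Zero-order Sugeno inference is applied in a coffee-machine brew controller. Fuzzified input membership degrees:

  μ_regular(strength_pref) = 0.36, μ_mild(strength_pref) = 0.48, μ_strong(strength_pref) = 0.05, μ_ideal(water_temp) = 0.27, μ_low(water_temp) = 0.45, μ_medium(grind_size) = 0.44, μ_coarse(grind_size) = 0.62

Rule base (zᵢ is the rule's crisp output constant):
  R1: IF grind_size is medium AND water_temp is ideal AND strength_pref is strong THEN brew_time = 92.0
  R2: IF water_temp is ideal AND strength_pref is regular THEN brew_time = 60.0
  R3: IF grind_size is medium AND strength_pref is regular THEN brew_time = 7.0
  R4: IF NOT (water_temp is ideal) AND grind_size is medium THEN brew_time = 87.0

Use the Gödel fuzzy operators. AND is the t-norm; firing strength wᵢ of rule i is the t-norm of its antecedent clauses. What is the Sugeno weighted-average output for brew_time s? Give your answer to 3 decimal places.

55.000

R1 (z=92.0): medium=0.44, ideal=0.27, strong=0.05; AND[min(a, b)] → w = 0.05
R2 (z=60.0): ideal=0.27, regular=0.36; AND[min(a, b)] → w = 0.27
R3 (z=7.0): medium=0.44, regular=0.36; AND[min(a, b)] → w = 0.36
R4 (z=87.0): ¬ideal=1−0.27=0.73, medium=0.44; AND[min(a, b)] → w = 0.44
Weighted average = (0.05·92.0 + 0.27·60.0 + 0.36·7.0 + 0.44·87.0) / (0.05 + 0.27 + 0.36 + 0.44)
  = 61.6000 / 1.1200 = 55.000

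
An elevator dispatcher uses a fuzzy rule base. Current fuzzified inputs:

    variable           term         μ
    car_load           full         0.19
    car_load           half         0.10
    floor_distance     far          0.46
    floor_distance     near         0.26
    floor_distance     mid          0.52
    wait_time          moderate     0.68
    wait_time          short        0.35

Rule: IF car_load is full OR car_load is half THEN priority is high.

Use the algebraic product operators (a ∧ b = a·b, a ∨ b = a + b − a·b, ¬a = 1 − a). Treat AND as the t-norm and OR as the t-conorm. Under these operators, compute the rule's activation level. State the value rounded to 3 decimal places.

firing strength: full=0.19, half=0.10; OR[a + b − a·b] → w = 0.2710

0.271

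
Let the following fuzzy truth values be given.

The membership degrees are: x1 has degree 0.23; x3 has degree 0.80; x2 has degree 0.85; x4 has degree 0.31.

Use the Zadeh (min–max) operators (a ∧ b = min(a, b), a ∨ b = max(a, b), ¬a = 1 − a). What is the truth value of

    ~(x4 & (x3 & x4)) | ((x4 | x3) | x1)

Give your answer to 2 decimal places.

x3 & x4 = min(a, b) on (0.80, 0.31) = 0.31
x4 & (x3 & x4) = min(a, b) on (0.31, 0.31) = 0.31
~(x4 & (x3 & x4)) = 1 − 0.31 = 0.69
x4 | x3 = max(a, b) on (0.31, 0.80) = 0.80
(x4 | x3) | x1 = max(a, b) on (0.80, 0.23) = 0.80
~(x4 & (x3 & x4)) | ((x4 | x3) | x1) = max(a, b) on (0.69, 0.80) = 0.80

0.80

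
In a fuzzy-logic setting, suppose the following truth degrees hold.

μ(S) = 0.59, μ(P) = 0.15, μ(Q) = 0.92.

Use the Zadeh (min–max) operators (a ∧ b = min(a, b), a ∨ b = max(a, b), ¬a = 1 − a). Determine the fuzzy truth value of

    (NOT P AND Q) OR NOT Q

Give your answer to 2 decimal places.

0.85

NOT P = 1 − 0.15 = 0.85
NOT P AND Q = min(a, b) on (0.85, 0.92) = 0.85
NOT Q = 1 − 0.92 = 0.08
(NOT P AND Q) OR NOT Q = max(a, b) on (0.85, 0.08) = 0.85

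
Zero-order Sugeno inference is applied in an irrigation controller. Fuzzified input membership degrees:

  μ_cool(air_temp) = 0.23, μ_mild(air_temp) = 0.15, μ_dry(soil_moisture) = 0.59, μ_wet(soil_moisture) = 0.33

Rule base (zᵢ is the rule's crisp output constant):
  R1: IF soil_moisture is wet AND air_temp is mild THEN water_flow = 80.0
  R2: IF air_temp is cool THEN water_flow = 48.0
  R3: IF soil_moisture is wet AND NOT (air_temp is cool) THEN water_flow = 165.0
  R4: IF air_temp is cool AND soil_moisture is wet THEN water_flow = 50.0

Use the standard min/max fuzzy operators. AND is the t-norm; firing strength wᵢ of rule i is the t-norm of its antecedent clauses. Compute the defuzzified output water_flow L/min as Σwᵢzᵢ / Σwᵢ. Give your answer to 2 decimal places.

R1 (z=80.0): wet=0.33, mild=0.15; AND[min(a, b)] → w = 0.15
R2 (z=48.0): cool=0.23 → w = 0.23
R3 (z=165.0): wet=0.33, ¬cool=1−0.23=0.77; AND[min(a, b)] → w = 0.33
R4 (z=50.0): cool=0.23, wet=0.33; AND[min(a, b)] → w = 0.23
Weighted average = (0.15·80.0 + 0.23·48.0 + 0.33·165.0 + 0.23·50.0) / (0.15 + 0.23 + 0.33 + 0.23)
  = 88.9900 / 0.9400 = 94.67

94.67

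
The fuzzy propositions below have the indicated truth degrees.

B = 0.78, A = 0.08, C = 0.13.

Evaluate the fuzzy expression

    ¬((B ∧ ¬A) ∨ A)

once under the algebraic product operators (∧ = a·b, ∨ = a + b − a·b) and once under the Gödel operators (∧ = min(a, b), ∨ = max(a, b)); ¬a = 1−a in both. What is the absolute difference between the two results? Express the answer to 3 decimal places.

Under algebraic product:
  ¬A = 1 − 0.0800 = 0.9200
  B ∧ ¬A = a·b on (0.7800, 0.9200) = 0.7176
  (B ∧ ¬A) ∨ A = a + b − a·b on (0.7176, 0.0800) = 0.7402
  ¬((B ∧ ¬A) ∨ A) = 1 − 0.7402 = 0.2598
  → value = 0.2598
Under Gödel:
  ¬A = 1 − 0.08 = 0.92
  B ∧ ¬A = min(a, b) on (0.78, 0.92) = 0.78
  (B ∧ ¬A) ∨ A = max(a, b) on (0.78, 0.08) = 0.78
  ¬((B ∧ ¬A) ∨ A) = 1 − 0.78 = 0.22
  → value = 0.2200
|0.2598 − 0.2200| = 0.040

0.040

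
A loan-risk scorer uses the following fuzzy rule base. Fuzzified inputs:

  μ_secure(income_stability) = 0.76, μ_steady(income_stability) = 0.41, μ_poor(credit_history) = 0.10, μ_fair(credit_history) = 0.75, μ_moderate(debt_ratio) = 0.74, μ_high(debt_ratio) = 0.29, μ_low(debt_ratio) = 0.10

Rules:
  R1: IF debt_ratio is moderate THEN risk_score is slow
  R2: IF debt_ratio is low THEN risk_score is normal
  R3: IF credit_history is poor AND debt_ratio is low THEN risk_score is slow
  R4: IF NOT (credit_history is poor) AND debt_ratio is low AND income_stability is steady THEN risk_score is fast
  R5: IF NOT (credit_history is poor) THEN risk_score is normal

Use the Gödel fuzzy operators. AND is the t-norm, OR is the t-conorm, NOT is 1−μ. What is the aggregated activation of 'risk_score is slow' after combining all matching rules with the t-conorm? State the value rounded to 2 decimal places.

0.74

R1: moderate=0.74 → w = 0.74
R2: low=0.10 → w = 0.10
R3: poor=0.10, low=0.10; AND[min(a, b)] → w = 0.10
R4: ¬poor=1−0.10=0.90, low=0.10, steady=0.41; AND[min(a, b)] → w = 0.10
R5: ¬poor=1−0.10=0.90 → w = 0.90
Rules with consequent 'slow': {R1, R3} → strengths 0.74, 0.10
Aggregate via t-conorm [max(a, b)]: 0.74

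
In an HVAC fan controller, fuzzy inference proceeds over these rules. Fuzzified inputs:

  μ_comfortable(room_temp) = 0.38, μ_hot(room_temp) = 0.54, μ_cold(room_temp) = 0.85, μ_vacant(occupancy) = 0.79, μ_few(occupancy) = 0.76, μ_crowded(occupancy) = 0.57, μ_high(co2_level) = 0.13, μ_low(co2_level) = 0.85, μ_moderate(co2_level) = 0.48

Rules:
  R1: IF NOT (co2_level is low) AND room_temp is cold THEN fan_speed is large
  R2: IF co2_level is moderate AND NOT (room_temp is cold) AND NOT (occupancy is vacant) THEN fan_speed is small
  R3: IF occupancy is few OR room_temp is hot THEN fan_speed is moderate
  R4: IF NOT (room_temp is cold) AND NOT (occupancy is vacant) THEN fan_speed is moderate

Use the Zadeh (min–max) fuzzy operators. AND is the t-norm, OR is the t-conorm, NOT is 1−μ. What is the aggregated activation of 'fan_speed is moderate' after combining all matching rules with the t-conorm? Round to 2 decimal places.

0.76

R1: ¬low=1−0.85=0.15, cold=0.85; AND[min(a, b)] → w = 0.15
R2: moderate=0.48, ¬cold=1−0.85=0.15, ¬vacant=1−0.79=0.21; AND[min(a, b)] → w = 0.15
R3: few=0.76, hot=0.54; OR[max(a, b)] → w = 0.76
R4: ¬cold=1−0.85=0.15, ¬vacant=1−0.79=0.21; AND[min(a, b)] → w = 0.15
Rules with consequent 'moderate': {R3, R4} → strengths 0.76, 0.15
Aggregate via t-conorm [max(a, b)]: 0.76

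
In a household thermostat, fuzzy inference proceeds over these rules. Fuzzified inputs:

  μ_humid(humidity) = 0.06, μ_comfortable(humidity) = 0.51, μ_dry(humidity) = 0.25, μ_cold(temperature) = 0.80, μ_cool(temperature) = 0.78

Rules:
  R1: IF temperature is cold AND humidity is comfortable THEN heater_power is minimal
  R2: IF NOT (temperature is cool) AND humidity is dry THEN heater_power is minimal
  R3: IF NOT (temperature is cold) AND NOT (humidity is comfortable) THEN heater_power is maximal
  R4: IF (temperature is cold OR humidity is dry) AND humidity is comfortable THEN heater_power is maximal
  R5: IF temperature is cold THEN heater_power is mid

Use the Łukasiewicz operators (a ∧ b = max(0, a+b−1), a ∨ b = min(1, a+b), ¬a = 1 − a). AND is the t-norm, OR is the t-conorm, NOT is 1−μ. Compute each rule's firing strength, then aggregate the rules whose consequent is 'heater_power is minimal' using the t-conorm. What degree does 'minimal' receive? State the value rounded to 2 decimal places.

R1: cold=0.80, comfortable=0.51; AND[max(0, a+b−1)] → w = 0.31
R2: ¬cool=1−0.78=0.22, dry=0.25; AND[max(0, a+b−1)] → w = 0.00
R3: ¬cold=1−0.80=0.20, ¬comfortable=1−0.51=0.49; AND[max(0, a+b−1)] → w = 0.00
R4: (cold=0.80 OR dry=0.25) = 1.00; AND[max(0, a+b−1)] with comfortable=0.51 → w = 0.51
R5: cold=0.80 → w = 0.80
Rules with consequent 'minimal': {R1, R2} → strengths 0.31, 0.00
Aggregate via t-conorm [min(1, a+b)]: 0.31

0.31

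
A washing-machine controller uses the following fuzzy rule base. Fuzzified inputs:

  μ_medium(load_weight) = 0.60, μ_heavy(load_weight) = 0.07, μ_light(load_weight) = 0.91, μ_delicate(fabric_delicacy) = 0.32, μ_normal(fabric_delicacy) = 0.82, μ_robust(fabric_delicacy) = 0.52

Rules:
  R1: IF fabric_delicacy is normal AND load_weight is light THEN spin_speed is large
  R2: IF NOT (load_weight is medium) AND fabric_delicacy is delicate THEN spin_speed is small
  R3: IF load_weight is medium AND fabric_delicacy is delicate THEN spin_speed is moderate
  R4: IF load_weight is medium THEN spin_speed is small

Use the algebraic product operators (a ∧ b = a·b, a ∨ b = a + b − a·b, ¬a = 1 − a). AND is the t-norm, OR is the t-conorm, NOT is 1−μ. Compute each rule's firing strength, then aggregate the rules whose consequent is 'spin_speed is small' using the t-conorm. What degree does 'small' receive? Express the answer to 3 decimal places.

0.651

R1: normal=0.82, light=0.91; AND[a·b] → w = 0.7462
R2: ¬medium=1−0.60=0.40, delicate=0.32; AND[a·b] → w = 0.1280
R3: medium=0.60, delicate=0.32; AND[a·b] → w = 0.1920
R4: medium=0.60 → w = 0.6000
Rules with consequent 'small': {R2, R4} → strengths 0.1280, 0.6000
Aggregate via t-conorm [a + b − a·b]: 0.6512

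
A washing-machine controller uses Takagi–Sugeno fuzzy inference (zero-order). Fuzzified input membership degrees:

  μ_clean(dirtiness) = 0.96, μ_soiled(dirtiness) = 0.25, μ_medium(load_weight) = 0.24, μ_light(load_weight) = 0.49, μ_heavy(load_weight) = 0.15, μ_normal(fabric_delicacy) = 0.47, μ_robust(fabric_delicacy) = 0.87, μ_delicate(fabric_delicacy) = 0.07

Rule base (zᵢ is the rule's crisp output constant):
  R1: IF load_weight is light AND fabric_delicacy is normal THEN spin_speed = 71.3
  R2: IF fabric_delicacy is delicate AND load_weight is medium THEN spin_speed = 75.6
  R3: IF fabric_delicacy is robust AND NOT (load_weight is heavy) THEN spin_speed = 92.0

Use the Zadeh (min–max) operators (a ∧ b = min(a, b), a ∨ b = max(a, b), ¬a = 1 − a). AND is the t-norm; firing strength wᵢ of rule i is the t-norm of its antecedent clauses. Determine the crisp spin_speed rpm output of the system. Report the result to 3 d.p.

84.175

R1 (z=71.3): light=0.49, normal=0.47; AND[min(a, b)] → w = 0.47
R2 (z=75.6): delicate=0.07, medium=0.24; AND[min(a, b)] → w = 0.07
R3 (z=92.0): robust=0.87, ¬heavy=1−0.15=0.85; AND[min(a, b)] → w = 0.85
Weighted average = (0.47·71.3 + 0.07·75.6 + 0.85·92.0) / (0.47 + 0.07 + 0.85)
  = 117.0030 / 1.3900 = 84.175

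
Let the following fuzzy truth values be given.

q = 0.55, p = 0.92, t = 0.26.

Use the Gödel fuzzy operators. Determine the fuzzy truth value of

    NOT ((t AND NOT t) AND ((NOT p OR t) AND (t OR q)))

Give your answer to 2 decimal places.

NOT t = 1 − 0.26 = 0.74
t AND NOT t = min(a, b) on (0.26, 0.74) = 0.26
NOT p = 1 − 0.92 = 0.08
NOT p OR t = max(a, b) on (0.08, 0.26) = 0.26
t OR q = max(a, b) on (0.26, 0.55) = 0.55
(NOT p OR t) AND (t OR q) = min(a, b) on (0.26, 0.55) = 0.26
(t AND NOT t) AND ((NOT p OR t) AND (t OR q)) = min(a, b) on (0.26, 0.26) = 0.26
NOT ((t AND NOT t) AND ((NOT p OR t) AND (t OR q))) = 1 − 0.26 = 0.74

0.74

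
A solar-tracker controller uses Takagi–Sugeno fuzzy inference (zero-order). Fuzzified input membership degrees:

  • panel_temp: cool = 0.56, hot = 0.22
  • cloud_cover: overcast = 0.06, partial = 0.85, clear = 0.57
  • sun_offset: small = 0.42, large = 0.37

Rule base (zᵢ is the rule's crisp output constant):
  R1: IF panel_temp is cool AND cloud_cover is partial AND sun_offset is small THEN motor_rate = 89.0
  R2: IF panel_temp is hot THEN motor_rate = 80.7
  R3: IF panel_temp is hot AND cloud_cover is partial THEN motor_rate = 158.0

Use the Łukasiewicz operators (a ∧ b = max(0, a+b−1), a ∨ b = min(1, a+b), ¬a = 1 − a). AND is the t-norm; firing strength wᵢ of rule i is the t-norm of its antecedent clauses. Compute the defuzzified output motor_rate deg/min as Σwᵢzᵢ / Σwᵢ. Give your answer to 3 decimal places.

99.359

R1 (z=89.0): cool=0.56, partial=0.85, small=0.42; AND[max(0, a+b−1)] → w = 0.00
R2 (z=80.7): hot=0.22 → w = 0.22
R3 (z=158.0): hot=0.22, partial=0.85; AND[max(0, a+b−1)] → w = 0.07
Weighted average = (0.00·89.0 + 0.22·80.7 + 0.07·158.0) / (0.00 + 0.22 + 0.07)
  = 28.8140 / 0.2900 = 99.359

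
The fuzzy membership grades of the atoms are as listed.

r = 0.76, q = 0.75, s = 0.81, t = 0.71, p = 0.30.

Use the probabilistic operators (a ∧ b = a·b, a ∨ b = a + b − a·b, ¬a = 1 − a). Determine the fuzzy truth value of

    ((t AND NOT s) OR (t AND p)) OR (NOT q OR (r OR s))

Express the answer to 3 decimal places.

NOT s = 1 − 0.8100 = 0.1900
t AND NOT s = a·b on (0.7100, 0.1900) = 0.1349
t AND p = a·b on (0.7100, 0.3000) = 0.2130
(t AND NOT s) OR (t AND p) = a + b − a·b on (0.1349, 0.2130) = 0.3192
NOT q = 1 − 0.7500 = 0.2500
r OR s = a + b − a·b on (0.7600, 0.8100) = 0.9544
NOT q OR (r OR s) = a + b − a·b on (0.2500, 0.9544) = 0.9658
((t AND NOT s) OR (t AND p)) OR (NOT q OR (r OR s)) = a + b − a·b on (0.3192, 0.9658) = 0.9767

0.977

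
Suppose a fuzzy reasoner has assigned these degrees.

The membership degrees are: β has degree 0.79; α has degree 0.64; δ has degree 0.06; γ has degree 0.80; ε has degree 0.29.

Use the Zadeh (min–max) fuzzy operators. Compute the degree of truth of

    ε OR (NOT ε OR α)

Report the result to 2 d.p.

NOT ε = 1 − 0.29 = 0.71
NOT ε OR α = max(a, b) on (0.71, 0.64) = 0.71
ε OR (NOT ε OR α) = max(a, b) on (0.29, 0.71) = 0.71

0.71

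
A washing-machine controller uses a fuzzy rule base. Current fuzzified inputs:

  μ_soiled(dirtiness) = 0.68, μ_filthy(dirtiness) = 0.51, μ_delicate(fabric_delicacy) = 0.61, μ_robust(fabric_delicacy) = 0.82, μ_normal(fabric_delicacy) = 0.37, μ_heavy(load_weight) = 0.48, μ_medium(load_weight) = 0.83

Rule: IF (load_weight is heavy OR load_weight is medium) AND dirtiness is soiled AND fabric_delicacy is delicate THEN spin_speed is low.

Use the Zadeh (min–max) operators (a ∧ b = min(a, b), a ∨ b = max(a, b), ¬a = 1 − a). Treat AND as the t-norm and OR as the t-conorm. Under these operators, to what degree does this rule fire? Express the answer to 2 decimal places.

firing strength: (heavy=0.48 OR medium=0.83) = 0.83; AND[min(a, b)] with soiled=0.68, delicate=0.61 → w = 0.61

0.61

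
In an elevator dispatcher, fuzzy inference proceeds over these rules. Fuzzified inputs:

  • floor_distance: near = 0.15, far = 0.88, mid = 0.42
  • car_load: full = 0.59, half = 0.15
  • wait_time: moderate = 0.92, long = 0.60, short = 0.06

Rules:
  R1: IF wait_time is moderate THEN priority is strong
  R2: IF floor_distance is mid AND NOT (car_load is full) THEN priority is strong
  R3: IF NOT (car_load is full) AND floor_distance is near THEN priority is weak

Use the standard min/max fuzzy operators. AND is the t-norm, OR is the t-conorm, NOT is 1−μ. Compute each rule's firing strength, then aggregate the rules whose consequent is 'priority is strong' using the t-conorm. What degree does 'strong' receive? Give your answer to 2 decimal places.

R1: moderate=0.92 → w = 0.92
R2: mid=0.42, ¬full=1−0.59=0.41; AND[min(a, b)] → w = 0.41
R3: ¬full=1−0.59=0.41, near=0.15; AND[min(a, b)] → w = 0.15
Rules with consequent 'strong': {R1, R2} → strengths 0.92, 0.41
Aggregate via t-conorm [max(a, b)]: 0.92

0.92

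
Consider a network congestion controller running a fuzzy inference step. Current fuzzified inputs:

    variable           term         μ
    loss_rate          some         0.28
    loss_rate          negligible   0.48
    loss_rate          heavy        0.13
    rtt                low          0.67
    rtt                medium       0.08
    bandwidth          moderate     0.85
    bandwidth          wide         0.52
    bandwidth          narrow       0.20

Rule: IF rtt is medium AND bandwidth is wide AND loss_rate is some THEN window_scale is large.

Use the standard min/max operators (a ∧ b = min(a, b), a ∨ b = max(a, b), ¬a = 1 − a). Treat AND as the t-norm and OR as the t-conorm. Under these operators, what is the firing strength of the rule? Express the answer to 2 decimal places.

0.08

firing strength: medium=0.08, wide=0.52, some=0.28; AND[min(a, b)] → w = 0.08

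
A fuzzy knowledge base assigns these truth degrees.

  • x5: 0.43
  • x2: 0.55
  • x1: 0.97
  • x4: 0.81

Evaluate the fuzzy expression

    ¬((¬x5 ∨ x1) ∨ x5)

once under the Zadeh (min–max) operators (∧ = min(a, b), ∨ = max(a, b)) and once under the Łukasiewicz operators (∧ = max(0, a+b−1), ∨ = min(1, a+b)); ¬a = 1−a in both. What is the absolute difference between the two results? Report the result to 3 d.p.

0.030

Under Zadeh (min–max):
  ¬x5 = 1 − 0.43 = 0.57
  ¬x5 ∨ x1 = max(a, b) on (0.57, 0.97) = 0.97
  (¬x5 ∨ x1) ∨ x5 = max(a, b) on (0.97, 0.43) = 0.97
  ¬((¬x5 ∨ x1) ∨ x5) = 1 − 0.97 = 0.03
  → value = 0.0300
Under Łukasiewicz:
  ¬x5 = 1 − 0.43 = 0.57
  ¬x5 ∨ x1 = min(1, a+b) on (0.57, 0.97) = 1.00
  (¬x5 ∨ x1) ∨ x5 = min(1, a+b) on (1.00, 0.43) = 1.00
  ¬((¬x5 ∨ x1) ∨ x5) = 1 − 1.00 = 0.00
  → value = 0.0000
|0.0300 − 0.0000| = 0.030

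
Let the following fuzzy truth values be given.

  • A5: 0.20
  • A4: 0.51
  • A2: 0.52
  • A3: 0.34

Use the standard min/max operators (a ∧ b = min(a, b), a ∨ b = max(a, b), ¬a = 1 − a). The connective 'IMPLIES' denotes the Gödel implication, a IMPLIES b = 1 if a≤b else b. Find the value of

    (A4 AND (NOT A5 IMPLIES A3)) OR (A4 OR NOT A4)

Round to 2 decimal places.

0.51

NOT A5 = 1 − 0.20 = 0.80
NOT A5 IMPLIES A3  [Gödel: 1 if a≤b else b] with a=0.80, b=0.34 → 0.34
A4 AND (NOT A5 IMPLIES A3) = min(a, b) on (0.51, 0.34) = 0.34
NOT A4 = 1 − 0.51 = 0.49
A4 OR NOT A4 = max(a, b) on (0.51, 0.49) = 0.51
(A4 AND (NOT A5 IMPLIES A3)) OR (A4 OR NOT A4) = max(a, b) on (0.34, 0.51) = 0.51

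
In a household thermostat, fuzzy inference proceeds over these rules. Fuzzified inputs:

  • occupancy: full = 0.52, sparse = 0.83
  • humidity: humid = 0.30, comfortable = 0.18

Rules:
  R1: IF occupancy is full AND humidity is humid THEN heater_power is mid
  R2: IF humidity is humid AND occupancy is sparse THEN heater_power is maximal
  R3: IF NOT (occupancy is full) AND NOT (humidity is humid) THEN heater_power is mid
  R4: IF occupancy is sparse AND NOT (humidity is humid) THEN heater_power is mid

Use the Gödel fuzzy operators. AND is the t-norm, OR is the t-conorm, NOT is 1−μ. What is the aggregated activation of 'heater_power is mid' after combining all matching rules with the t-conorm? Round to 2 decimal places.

R1: full=0.52, humid=0.30; AND[min(a, b)] → w = 0.30
R2: humid=0.30, sparse=0.83; AND[min(a, b)] → w = 0.30
R3: ¬full=1−0.52=0.48, ¬humid=1−0.30=0.70; AND[min(a, b)] → w = 0.48
R4: sparse=0.83, ¬humid=1−0.30=0.70; AND[min(a, b)] → w = 0.70
Rules with consequent 'mid': {R1, R3, R4} → strengths 0.30, 0.48, 0.70
Aggregate via t-conorm [max(a, b)]: 0.70

0.70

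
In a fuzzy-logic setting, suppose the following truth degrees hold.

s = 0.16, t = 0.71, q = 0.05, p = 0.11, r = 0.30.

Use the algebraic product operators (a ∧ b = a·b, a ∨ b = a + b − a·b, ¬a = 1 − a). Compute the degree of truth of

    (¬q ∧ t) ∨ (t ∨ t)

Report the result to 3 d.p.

¬q = 1 − 0.0500 = 0.9500
¬q ∧ t = a·b on (0.9500, 0.7100) = 0.6745
t ∨ t = a + b − a·b on (0.7100, 0.7100) = 0.9159
(¬q ∧ t) ∨ (t ∨ t) = a + b − a·b on (0.6745, 0.9159) = 0.9726

0.973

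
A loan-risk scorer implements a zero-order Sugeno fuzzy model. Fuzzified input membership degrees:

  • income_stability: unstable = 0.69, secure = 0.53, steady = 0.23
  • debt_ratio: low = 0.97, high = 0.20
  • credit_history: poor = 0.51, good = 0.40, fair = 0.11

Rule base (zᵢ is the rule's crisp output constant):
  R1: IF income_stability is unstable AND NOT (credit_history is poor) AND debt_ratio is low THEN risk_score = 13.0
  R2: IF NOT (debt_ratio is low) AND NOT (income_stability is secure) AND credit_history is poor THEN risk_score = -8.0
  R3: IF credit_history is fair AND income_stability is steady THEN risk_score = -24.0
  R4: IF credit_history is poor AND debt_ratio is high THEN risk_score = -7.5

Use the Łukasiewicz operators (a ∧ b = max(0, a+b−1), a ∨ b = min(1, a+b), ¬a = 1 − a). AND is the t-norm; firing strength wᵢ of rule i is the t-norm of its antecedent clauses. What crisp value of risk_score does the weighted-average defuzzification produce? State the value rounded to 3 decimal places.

13.000

R1 (z=13.0): unstable=0.69, ¬poor=1−0.51=0.49, low=0.97; AND[max(0, a+b−1)] → w = 0.15
R2 (z=-8.0): ¬low=1−0.97=0.03, ¬secure=1−0.53=0.47, poor=0.51; AND[max(0, a+b−1)] → w = 0.00
R3 (z=-24.0): fair=0.11, steady=0.23; AND[max(0, a+b−1)] → w = 0.00
R4 (z=-7.5): poor=0.51, high=0.20; AND[max(0, a+b−1)] → w = 0.00
Weighted average = (0.15·13.0 + 0.00·-8.0 + 0.00·-24.0 + 0.00·-7.5) / (0.15 + 0.00 + 0.00 + 0.00)
  = 1.9500 / 0.1500 = 13.000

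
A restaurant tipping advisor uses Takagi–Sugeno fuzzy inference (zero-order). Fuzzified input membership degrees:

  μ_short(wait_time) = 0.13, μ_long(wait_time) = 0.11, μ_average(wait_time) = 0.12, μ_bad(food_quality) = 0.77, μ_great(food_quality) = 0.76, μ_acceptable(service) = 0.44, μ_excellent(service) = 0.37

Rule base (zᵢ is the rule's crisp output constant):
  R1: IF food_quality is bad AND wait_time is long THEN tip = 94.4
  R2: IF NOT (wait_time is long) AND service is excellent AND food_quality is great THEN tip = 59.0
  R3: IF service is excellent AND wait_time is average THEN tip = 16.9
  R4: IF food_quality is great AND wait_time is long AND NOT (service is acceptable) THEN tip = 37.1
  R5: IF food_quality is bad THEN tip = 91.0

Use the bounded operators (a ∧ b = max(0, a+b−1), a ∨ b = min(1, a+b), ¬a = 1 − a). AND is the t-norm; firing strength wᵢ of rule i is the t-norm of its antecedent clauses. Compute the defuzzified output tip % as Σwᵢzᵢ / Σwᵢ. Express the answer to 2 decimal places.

R1 (z=94.4): bad=0.77, long=0.11; AND[max(0, a+b−1)] → w = 0.00
R2 (z=59.0): ¬long=1−0.11=0.89, excellent=0.37, great=0.76; AND[max(0, a+b−1)] → w = 0.02
R3 (z=16.9): excellent=0.37, average=0.12; AND[max(0, a+b−1)] → w = 0.00
R4 (z=37.1): great=0.76, long=0.11, ¬acceptable=1−0.44=0.56; AND[max(0, a+b−1)] → w = 0.00
R5 (z=91.0): bad=0.77 → w = 0.77
Weighted average = (0.00·94.4 + 0.02·59.0 + 0.00·16.9 + 0.00·37.1 + 0.77·91.0) / (0.00 + 0.02 + 0.00 + 0.00 + 0.77)
  = 71.2500 / 0.7900 = 90.19

90.19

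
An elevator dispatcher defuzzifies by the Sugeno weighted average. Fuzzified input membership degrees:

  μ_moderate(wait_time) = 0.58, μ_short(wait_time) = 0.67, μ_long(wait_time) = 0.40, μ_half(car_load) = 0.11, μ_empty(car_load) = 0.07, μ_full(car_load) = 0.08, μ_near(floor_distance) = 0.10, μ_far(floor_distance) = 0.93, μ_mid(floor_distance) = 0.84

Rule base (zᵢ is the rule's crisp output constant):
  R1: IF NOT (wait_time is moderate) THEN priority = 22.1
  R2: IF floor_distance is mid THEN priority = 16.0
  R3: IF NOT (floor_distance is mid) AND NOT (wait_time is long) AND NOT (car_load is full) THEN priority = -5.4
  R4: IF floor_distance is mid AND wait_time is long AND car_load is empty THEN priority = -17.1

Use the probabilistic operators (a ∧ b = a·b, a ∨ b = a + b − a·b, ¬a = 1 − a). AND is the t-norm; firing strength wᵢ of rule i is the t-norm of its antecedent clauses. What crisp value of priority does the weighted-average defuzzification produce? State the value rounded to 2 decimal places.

15.92

R1 (z=22.1): ¬moderate=1−0.58=0.42 → w = 0.4200
R2 (z=16.0): mid=0.84 → w = 0.8400
R3 (z=-5.4): ¬mid=1−0.84=0.16, ¬long=1−0.40=0.60, ¬full=1−0.08=0.92; AND[a·b] → w = 0.0883
R4 (z=-17.1): mid=0.84, long=0.40, empty=0.07; AND[a·b] → w = 0.0235
Weighted average = (0.4200·22.1 + 0.8400·16.0 + 0.0883·-5.4 + 0.0235·-17.1) / (0.4200 + 0.8400 + 0.0883 + 0.0235)
  = 21.8429 / 1.3718 = 15.92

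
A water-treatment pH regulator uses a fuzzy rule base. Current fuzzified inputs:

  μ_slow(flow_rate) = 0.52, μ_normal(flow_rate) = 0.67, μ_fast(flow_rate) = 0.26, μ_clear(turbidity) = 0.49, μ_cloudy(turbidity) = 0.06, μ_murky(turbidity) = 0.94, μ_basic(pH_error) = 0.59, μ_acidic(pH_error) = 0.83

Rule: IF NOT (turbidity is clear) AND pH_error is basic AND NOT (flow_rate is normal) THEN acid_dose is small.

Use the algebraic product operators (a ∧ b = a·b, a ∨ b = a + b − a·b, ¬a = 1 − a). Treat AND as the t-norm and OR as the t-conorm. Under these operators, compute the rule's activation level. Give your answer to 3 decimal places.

0.099

firing strength: ¬clear=1−0.49=0.51, basic=0.59, ¬normal=1−0.67=0.33; AND[a·b] → w = 0.0993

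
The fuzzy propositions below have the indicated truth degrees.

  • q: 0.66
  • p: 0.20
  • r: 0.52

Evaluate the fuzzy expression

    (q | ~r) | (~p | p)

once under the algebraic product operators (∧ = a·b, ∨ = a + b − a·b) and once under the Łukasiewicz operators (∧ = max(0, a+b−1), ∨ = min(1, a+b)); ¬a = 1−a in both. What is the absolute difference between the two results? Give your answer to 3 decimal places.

0.028

Under algebraic product:
  ~r = 1 − 0.5200 = 0.4800
  q | ~r = a + b − a·b on (0.6600, 0.4800) = 0.8232
  ~p = 1 − 0.2000 = 0.8000
  ~p | p = a + b − a·b on (0.8000, 0.2000) = 0.8400
  (q | ~r) | (~p | p) = a + b − a·b on (0.8232, 0.8400) = 0.9717
  → value = 0.9717
Under Łukasiewicz:
  ~r = 1 − 0.52 = 0.48
  q | ~r = min(1, a+b) on (0.66, 0.48) = 1.00
  ~p = 1 − 0.20 = 0.80
  ~p | p = min(1, a+b) on (0.80, 0.20) = 1.00
  (q | ~r) | (~p | p) = min(1, a+b) on (1.00, 1.00) = 1.00
  → value = 1.0000
|0.9717 − 1.0000| = 0.028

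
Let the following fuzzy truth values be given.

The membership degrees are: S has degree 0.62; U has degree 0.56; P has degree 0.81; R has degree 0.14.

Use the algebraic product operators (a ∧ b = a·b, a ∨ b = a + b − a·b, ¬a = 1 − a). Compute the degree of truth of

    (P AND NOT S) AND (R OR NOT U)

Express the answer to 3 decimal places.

0.160

NOT S = 1 − 0.6200 = 0.3800
P AND NOT S = a·b on (0.8100, 0.3800) = 0.3078
NOT U = 1 − 0.5600 = 0.4400
R OR NOT U = a + b − a·b on (0.1400, 0.4400) = 0.5184
(P AND NOT S) AND (R OR NOT U) = a·b on (0.3078, 0.5184) = 0.1596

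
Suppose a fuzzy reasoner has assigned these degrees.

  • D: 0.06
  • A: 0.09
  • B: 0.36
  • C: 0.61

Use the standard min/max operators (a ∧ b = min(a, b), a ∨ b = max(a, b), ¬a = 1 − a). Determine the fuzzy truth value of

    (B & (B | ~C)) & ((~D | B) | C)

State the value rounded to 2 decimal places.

~C = 1 − 0.61 = 0.39
B | ~C = max(a, b) on (0.36, 0.39) = 0.39
B & (B | ~C) = min(a, b) on (0.36, 0.39) = 0.36
~D = 1 − 0.06 = 0.94
~D | B = max(a, b) on (0.94, 0.36) = 0.94
(~D | B) | C = max(a, b) on (0.94, 0.61) = 0.94
(B & (B | ~C)) & ((~D | B) | C) = min(a, b) on (0.36, 0.94) = 0.36

0.36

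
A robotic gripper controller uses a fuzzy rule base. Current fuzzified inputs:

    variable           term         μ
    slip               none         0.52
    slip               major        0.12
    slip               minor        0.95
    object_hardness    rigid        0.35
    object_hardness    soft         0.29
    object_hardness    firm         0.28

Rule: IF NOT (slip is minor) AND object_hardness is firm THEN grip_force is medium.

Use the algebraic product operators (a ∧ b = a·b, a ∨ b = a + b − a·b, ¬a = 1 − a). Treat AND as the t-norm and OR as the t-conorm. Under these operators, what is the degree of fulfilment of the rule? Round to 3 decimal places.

0.014

firing strength: ¬minor=1−0.95=0.05, firm=0.28; AND[a·b] → w = 0.0140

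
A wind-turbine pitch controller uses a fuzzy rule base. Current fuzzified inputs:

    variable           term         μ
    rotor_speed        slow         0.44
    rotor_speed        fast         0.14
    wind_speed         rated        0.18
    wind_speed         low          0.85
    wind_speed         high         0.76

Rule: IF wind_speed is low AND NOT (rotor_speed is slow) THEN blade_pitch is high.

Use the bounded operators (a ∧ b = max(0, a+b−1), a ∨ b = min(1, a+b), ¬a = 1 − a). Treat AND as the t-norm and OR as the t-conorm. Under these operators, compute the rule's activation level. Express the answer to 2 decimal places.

firing strength: low=0.85, ¬slow=1−0.44=0.56; AND[max(0, a+b−1)] → w = 0.41

0.41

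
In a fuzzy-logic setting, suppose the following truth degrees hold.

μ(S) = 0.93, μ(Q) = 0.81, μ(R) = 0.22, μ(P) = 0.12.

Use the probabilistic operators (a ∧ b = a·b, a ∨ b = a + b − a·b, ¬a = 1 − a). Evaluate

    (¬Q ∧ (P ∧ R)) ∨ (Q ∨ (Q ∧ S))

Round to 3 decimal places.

¬Q = 1 − 0.8100 = 0.1900
P ∧ R = a·b on (0.1200, 0.2200) = 0.0264
¬Q ∧ (P ∧ R) = a·b on (0.1900, 0.0264) = 0.0050
Q ∧ S = a·b on (0.8100, 0.9300) = 0.7533
Q ∨ (Q ∧ S) = a + b − a·b on (0.8100, 0.7533) = 0.9531
(¬Q ∧ (P ∧ R)) ∨ (Q ∨ (Q ∧ S)) = a + b − a·b on (0.0050, 0.9531) = 0.9534

0.953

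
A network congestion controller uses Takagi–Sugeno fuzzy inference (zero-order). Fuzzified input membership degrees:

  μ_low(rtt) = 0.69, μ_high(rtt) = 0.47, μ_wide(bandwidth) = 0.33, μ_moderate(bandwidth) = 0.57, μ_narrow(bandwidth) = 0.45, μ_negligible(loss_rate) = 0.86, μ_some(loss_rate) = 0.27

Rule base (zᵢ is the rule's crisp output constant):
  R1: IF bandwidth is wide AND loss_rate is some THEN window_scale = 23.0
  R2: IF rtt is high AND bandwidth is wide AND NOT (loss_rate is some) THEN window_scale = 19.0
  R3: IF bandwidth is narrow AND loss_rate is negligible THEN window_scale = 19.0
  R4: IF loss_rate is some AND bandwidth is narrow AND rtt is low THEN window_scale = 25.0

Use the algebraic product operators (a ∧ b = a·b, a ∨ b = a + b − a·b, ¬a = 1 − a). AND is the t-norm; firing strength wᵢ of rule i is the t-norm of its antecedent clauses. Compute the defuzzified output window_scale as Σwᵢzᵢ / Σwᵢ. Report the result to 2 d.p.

20.28

R1 (z=23.0): wide=0.33, some=0.27; AND[a·b] → w = 0.0891
R2 (z=19.0): high=0.47, wide=0.33, ¬some=1−0.27=0.73; AND[a·b] → w = 0.1132
R3 (z=19.0): narrow=0.45, negligible=0.86; AND[a·b] → w = 0.3870
R4 (z=25.0): some=0.27, narrow=0.45, low=0.69; AND[a·b] → w = 0.0838
Weighted average = (0.0891·23.0 + 0.1132·19.0 + 0.3870·19.0 + 0.0838·25.0) / (0.0891 + 0.1132 + 0.3870 + 0.0838)
  = 13.6494 / 0.6732 = 20.28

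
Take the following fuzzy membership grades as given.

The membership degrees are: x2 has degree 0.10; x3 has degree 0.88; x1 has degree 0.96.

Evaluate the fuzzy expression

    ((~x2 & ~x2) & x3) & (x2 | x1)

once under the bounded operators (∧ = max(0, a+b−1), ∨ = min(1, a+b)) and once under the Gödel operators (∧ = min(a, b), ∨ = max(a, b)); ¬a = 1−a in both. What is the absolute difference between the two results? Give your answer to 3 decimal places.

0.200

Under bounded:
  ~x2 = 1 − 0.10 = 0.90
  ~x2 = 1 − 0.10 = 0.90
  ~x2 & ~x2 = max(0, a+b−1) on (0.90, 0.90) = 0.80
  (~x2 & ~x2) & x3 = max(0, a+b−1) on (0.80, 0.88) = 0.68
  x2 | x1 = min(1, a+b) on (0.10, 0.96) = 1.00
  ((~x2 & ~x2) & x3) & (x2 | x1) = max(0, a+b−1) on (0.68, 1.00) = 0.68
  → value = 0.6800
Under Gödel:
  ~x2 = 1 − 0.10 = 0.90
  ~x2 = 1 − 0.10 = 0.90
  ~x2 & ~x2 = min(a, b) on (0.90, 0.90) = 0.90
  (~x2 & ~x2) & x3 = min(a, b) on (0.90, 0.88) = 0.88
  x2 | x1 = max(a, b) on (0.10, 0.96) = 0.96
  ((~x2 & ~x2) & x3) & (x2 | x1) = min(a, b) on (0.88, 0.96) = 0.88
  → value = 0.8800
|0.6800 − 0.8800| = 0.200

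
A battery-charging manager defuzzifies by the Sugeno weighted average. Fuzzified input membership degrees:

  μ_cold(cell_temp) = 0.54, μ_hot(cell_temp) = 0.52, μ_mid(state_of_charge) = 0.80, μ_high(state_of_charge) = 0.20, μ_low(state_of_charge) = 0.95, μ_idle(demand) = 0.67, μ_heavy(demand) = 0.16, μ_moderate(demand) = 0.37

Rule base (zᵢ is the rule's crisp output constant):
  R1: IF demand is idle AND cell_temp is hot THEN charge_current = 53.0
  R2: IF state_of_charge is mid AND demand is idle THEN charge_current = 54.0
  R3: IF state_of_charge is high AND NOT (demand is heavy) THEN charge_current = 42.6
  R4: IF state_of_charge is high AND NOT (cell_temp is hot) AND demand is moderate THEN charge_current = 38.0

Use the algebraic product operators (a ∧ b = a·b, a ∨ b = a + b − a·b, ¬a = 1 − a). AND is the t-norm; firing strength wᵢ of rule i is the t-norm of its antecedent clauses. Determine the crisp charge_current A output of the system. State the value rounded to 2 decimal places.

R1 (z=53.0): idle=0.67, hot=0.52; AND[a·b] → w = 0.3484
R2 (z=54.0): mid=0.80, idle=0.67; AND[a·b] → w = 0.5360
R3 (z=42.6): high=0.20, ¬heavy=1−0.16=0.84; AND[a·b] → w = 0.1680
R4 (z=38.0): high=0.20, ¬hot=1−0.52=0.48, moderate=0.37; AND[a·b] → w = 0.0355
Weighted average = (0.3484·53.0 + 0.5360·54.0 + 0.1680·42.6 + 0.0355·38.0) / (0.3484 + 0.5360 + 0.1680 + 0.0355)
  = 55.9158 / 1.0879 = 51.40

51.40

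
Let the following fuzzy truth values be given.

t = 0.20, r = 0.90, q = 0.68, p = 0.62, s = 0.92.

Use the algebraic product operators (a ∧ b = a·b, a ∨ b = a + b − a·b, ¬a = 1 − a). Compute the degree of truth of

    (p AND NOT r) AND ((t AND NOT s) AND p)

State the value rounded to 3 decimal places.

0.001

NOT r = 1 − 0.9000 = 0.1000
p AND NOT r = a·b on (0.6200, 0.1000) = 0.0620
NOT s = 1 − 0.9200 = 0.0800
t AND NOT s = a·b on (0.2000, 0.0800) = 0.0160
(t AND NOT s) AND p = a·b on (0.0160, 0.6200) = 0.0099
(p AND NOT r) AND ((t AND NOT s) AND p) = a·b on (0.0620, 0.0099) = 0.0006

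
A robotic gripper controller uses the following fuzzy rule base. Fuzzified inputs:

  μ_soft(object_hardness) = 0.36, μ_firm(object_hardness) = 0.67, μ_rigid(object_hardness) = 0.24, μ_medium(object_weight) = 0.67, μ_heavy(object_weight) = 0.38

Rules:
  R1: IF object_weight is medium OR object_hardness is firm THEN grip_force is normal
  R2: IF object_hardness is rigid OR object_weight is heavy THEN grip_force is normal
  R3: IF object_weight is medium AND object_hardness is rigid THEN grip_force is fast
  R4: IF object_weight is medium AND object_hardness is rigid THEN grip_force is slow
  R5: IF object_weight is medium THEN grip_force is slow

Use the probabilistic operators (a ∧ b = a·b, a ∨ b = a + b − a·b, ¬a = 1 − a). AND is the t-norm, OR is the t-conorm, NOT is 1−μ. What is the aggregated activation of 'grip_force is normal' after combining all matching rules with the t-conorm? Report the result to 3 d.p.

0.949

R1: medium=0.67, firm=0.67; OR[a + b − a·b] → w = 0.8911
R2: rigid=0.24, heavy=0.38; OR[a + b − a·b] → w = 0.5288
R3: medium=0.67, rigid=0.24; AND[a·b] → w = 0.1608
R4: medium=0.67, rigid=0.24; AND[a·b] → w = 0.1608
R5: medium=0.67 → w = 0.6700
Rules with consequent 'normal': {R1, R2} → strengths 0.8911, 0.5288
Aggregate via t-conorm [a + b − a·b]: 0.9487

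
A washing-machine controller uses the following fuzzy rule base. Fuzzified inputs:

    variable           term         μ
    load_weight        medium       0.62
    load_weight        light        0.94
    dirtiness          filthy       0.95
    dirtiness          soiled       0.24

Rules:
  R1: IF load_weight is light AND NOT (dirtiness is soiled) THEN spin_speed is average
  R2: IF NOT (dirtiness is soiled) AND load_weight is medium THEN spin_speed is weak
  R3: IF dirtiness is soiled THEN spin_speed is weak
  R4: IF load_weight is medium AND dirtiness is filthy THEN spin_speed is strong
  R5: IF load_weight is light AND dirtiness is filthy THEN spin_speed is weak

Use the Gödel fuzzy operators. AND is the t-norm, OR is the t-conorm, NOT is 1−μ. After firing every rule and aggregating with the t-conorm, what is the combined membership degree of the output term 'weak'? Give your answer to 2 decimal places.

R1: light=0.94, ¬soiled=1−0.24=0.76; AND[min(a, b)] → w = 0.76
R2: ¬soiled=1−0.24=0.76, medium=0.62; AND[min(a, b)] → w = 0.62
R3: soiled=0.24 → w = 0.24
R4: medium=0.62, filthy=0.95; AND[min(a, b)] → w = 0.62
R5: light=0.94, filthy=0.95; AND[min(a, b)] → w = 0.94
Rules with consequent 'weak': {R2, R3, R5} → strengths 0.62, 0.24, 0.94
Aggregate via t-conorm [max(a, b)]: 0.94

0.94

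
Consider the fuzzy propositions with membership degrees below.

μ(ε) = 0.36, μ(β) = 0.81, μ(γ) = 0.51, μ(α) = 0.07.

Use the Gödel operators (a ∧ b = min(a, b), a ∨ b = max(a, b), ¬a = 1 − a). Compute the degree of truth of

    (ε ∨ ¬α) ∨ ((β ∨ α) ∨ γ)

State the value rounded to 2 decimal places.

¬α = 1 − 0.07 = 0.93
ε ∨ ¬α = max(a, b) on (0.36, 0.93) = 0.93
β ∨ α = max(a, b) on (0.81, 0.07) = 0.81
(β ∨ α) ∨ γ = max(a, b) on (0.81, 0.51) = 0.81
(ε ∨ ¬α) ∨ ((β ∨ α) ∨ γ) = max(a, b) on (0.93, 0.81) = 0.93

0.93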